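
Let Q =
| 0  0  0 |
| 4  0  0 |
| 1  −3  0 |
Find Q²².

[[0, 0, 0], [0, 0, 0], [0, 0, 0]]

Q is strictly triangular, hence nilpotent: Q³ = 0, so Q²² = 0.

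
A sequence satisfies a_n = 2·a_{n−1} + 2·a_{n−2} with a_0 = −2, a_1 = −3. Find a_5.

With companion matrix Q = [[2, 2], [1, 0]], [a_n, a_{n−1}]ᵀ = Q·[a_{n−1}, a_{n−2}]ᵀ, so [a_5, a_4]ᵀ = Q^4·[a_1, a_0]ᵀ.
Q^4 = [[44, 32], [16, 12]], giving [a_5, a_4]ᵀ = [[−196], [−72]].

−196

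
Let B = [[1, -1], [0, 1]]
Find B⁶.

B = I + N where N = [[0, -1], [0, 0]] is strictly upper-triangular, so N² = 0.
(I + N)⁶ = I + 6·N = [[1, -6], [0, 1]].

[[1, -6], [0, 1]]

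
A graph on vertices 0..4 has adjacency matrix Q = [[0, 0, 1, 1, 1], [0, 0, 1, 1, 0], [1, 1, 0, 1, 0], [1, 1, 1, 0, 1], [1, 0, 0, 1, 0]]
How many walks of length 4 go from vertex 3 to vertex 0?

19

The number of length-4 walks from vertex 3 to vertex 0 is entry (3,0) of Q⁴, where Q is the adjacency matrix.
Q² = [[3, 2, 1, 2, 1], [2, 2, 1, 1, 1], [1, 1, 3, 2, 2], [2, 1, 2, 4, 1], [1, 1, 2, 1, 2]]
Q³ = [[4, 3, 7, 7, 5], [3, 2, 5, 6, 3], [7, 5, 4, 7, 3], [7, 6, 7, 6, 6], [5, 3, 3, 6, 2]]
Q⁴ = [[19, 14, 14, 19, 11], [14, 11, 11, 13, 9], [14, 11, 19, 19, 14], [19, 13, 19, 26, 13], [11, 9, 14, 13, 11]]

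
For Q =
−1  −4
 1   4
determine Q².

[[−3, −12], [3, 12]]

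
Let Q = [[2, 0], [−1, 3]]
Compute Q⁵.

[[32, 0], [−211, 243]]

tr Q = 5 and det Q = 6, so the characteristic polynomial is λ² − (5)λ + (6) with roots 2 and 3.
Eigenvectors give P = [[1, 0], [1, −1]] with P⁻¹ = [[1, 0], [1, −1]], and Q = P·diag(2, 3)·P⁻¹.
Then Q⁵ = P·diag(32, 243)·P⁻¹ = [[32, 0], [32, −243]] · [[1, 0], [1, −1]] = [[32, 0], [−211, 243]].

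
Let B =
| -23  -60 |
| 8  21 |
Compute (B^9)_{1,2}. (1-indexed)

-295260

tr B = -2 and det B = -3, so the characteristic polynomial is λ² − (-2)λ + (-3) with roots -3 and 1.
Eigenvectors give P = [[-3, 5], [1, -2]] with P⁻¹ = [[-2, -5], [-1, -3]], and B = P·diag(-3, 1)·P⁻¹.
Then B^9 = P·diag(-19683, 1)·P⁻¹ = [[59049, 5], [-19683, -2]] · [[-2, -5], [-1, -3]] = [[-118103, -295260], [39368, 98421]].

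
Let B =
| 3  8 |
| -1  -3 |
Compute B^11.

B² = I (check: tr B = 0 and det B = -1), so B^11 = B since 11 is odd.

[[3, 8], [-1, -3]]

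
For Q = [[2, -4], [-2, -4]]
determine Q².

[[12, 8], [4, 24]]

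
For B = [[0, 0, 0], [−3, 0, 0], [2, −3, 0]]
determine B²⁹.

B is strictly triangular, hence nilpotent: B³ = 0, so B²⁹ = 0.

[[0, 0, 0], [0, 0, 0], [0, 0, 0]]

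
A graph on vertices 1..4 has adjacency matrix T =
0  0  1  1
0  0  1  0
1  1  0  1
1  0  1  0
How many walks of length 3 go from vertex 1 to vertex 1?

2

The number of length-3 walks from vertex 1 to vertex 1 is entry (1,1) of T³, where T is the adjacency matrix.
T² = [[2, 1, 1, 1], [1, 1, 0, 1], [1, 0, 3, 1], [1, 1, 1, 2]]
T³ = [[2, 1, 4, 3], [1, 0, 3, 1], [4, 3, 2, 4], [3, 1, 4, 2]]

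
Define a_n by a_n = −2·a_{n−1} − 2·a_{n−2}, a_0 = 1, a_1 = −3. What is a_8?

16

With companion matrix A = [[−2, −2], [1, 0]], [a_n, a_{n−1}]ᵀ = A·[a_{n−1}, a_{n−2}]ᵀ, so [a_8, a_7]ᵀ = A⁷·[a_1, a_0]ᵀ.
A⁷ = [[0, 16], [−8, −16]], giving [a_8, a_7]ᵀ = [[16], [8]].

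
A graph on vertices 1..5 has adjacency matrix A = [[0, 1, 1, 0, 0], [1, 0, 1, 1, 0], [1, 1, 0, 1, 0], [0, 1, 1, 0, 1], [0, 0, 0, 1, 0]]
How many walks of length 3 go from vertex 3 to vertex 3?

4

The number of length-3 walks from vertex 3 to vertex 3 is entry (3,3) of A³, where A is the adjacency matrix.
A² = [[2, 1, 1, 2, 0], [1, 3, 2, 1, 1], [1, 2, 3, 1, 1], [2, 1, 1, 3, 0], [0, 1, 1, 0, 1]]
A³ = [[2, 5, 5, 2, 2], [5, 4, 5, 6, 1], [5, 5, 4, 6, 1], [2, 6, 6, 2, 3], [2, 1, 1, 3, 0]]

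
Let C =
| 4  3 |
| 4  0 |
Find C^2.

[[28, 12], [16, 12]]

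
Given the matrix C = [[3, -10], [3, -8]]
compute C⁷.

[[10167, -20590], [6177, -12482]]

tr C = -5 and det C = 6, so the characteristic polynomial is λ² − (-5)λ + (6) with roots -3 and -2.
Eigenvectors give P = [[5, 2], [3, 1]] with P⁻¹ = [[-1, 2], [3, -5]], and C = P·diag(-3, -2)·P⁻¹.
Then C⁷ = P·diag(-2187, -128)·P⁻¹ = [[-10935, -256], [-6561, -128]] · [[-1, 2], [3, -5]] = [[10167, -20590], [6177, -12482]].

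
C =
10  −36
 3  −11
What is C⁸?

tr C = −1 and det C = −2, so the characteristic polynomial is λ² − (−1)λ + (−2) with roots −2 and 1.
Eigenvectors give P = [[3, 4], [1, 1]] with P⁻¹ = [[−1, 4], [1, −3]], and C = P·diag(−2, 1)·P⁻¹.
Then C⁸ = P·diag(256, 1)·P⁻¹ = [[768, 4], [256, 1]] · [[−1, 4], [1, −3]] = [[−764, 3060], [−255, 1021]].

[[−764, 3060], [−255, 1021]]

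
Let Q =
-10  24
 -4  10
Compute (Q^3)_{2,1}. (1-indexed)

-16

tr Q = 0 and det Q = -4, so the characteristic polynomial is λ² − (0)λ + (-4) with roots -2 and 2.
Eigenvectors give P = [[3, 2], [1, 1]] with P⁻¹ = [[1, -2], [-1, 3]], and Q = P·diag(-2, 2)·P⁻¹.
Then Q^3 = P·diag(-8, 8)·P⁻¹ = [[-24, 16], [-8, 8]] · [[1, -2], [-1, 3]] = [[-40, 96], [-16, 40]].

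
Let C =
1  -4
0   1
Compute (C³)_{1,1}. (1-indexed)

1

C = I + N where N = [[0, -4], [0, 0]] is strictly upper-triangular, so N² = 0.
(I + N)³ = I + 3·N = [[1, -12], [0, 1]].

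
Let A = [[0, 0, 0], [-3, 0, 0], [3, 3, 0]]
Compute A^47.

A is strictly triangular, hence nilpotent: A^3 = 0, so A^47 = 0.

[[0, 0, 0], [0, 0, 0], [0, 0, 0]]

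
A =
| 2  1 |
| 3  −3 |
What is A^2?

[[7, −1], [−3, 12]]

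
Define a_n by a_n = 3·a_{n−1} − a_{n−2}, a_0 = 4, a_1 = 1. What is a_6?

−76

With companion matrix C = [[3, −1], [1, 0]], [a_n, a_{n−1}]ᵀ = C·[a_{n−1}, a_{n−2}]ᵀ, so [a_6, a_5]ᵀ = C^5·[a_1, a_0]ᵀ.
C^5 = [[144, −55], [55, −21]], giving [a_6, a_5]ᵀ = [[−76], [−29]].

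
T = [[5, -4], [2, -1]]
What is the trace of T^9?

tr T = 4 and det T = 3, so the characteristic polynomial is λ² − (4)λ + (3) with roots 3 and 1.
Eigenvectors give P = [[2, 1], [1, 1]] with P⁻¹ = [[1, -1], [-1, 2]], and T = P·diag(3, 1)·P⁻¹.
Then T^9 = P·diag(19683, 1)·P⁻¹ = [[39366, 1], [19683, 1]] · [[1, -1], [-1, 2]] = [[39365, -39364], [19682, -19681]].

19684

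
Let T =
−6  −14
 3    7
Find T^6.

T² = T (a projection; rank 1, trace 1), so T^6 = T.

[[−6, −14], [3, 7]]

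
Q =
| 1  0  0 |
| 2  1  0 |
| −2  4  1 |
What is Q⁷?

Q = I + N where N = [[0, 0, 0], [2, 0, 0], [−2, 4, 0]] is strictly lower-triangular, so N³ = 0.
(I + N)⁷ = I + 7·N + 21·N² = [[1, 0, 0], [14, 1, 0], [154, 28, 1]].

[[1, 0, 0], [14, 1, 0], [154, 28, 1]]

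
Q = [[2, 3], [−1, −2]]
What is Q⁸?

[[1, 0], [0, 1]]

Q² = I (check: tr Q = 0 and det Q = −1), so Q⁸ = I since 8 is even.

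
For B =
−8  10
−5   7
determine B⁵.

[[−518, 550], [−275, 307]]

tr B = −1 and det B = −6, so the characteristic polynomial is λ² − (−1)λ + (−6) with roots −3 and 2.
Eigenvectors give P = [[2, 1], [1, 1]] with P⁻¹ = [[1, −1], [−1, 2]], and B = P·diag(−3, 2)·P⁻¹.
Then B⁵ = P·diag(−243, 32)·P⁻¹ = [[−486, 32], [−243, 32]] · [[1, −1], [−1, 2]] = [[−518, 550], [−275, 307]].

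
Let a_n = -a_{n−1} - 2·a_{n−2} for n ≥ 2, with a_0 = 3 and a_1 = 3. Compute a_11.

3

With companion matrix A = [[-1, -2], [1, 0]], [a_n, a_{n−1}]ᵀ = A·[a_{n−1}, a_{n−2}]ᵀ, so [a_11, a_10]ᵀ = A¹⁰·[a_1, a_0]ᵀ.
A¹⁰ = [[23, -22], [11, 34]], giving [a_11, a_10]ᵀ = [[3], [135]].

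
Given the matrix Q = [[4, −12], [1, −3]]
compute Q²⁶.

[[4, −12], [1, −3]]

Q² = Q (a projection; rank 1, trace 1), so Q²⁶ = Q.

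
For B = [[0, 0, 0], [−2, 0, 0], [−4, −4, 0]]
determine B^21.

B is strictly triangular, hence nilpotent: B^3 = 0, so B^21 = 0.

[[0, 0, 0], [0, 0, 0], [0, 0, 0]]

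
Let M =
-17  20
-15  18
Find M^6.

tr M = 1 and det M = -6, so the characteristic polynomial is λ² − (1)λ + (-6) with roots -2 and 3.
Eigenvectors give P = [[-4, -1], [-3, -1]] with P⁻¹ = [[-1, 1], [3, -4]], and M = P·diag(-2, 3)·P⁻¹.
Then M^6 = P·diag(64, 729)·P⁻¹ = [[-256, -729], [-192, -729]] · [[-1, 1], [3, -4]] = [[-1931, 2660], [-1995, 2724]].

[[-1931, 2660], [-1995, 2724]]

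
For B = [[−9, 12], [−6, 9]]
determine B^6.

[[729, 0], [0, 729]]

tr B = 0 and det B = −9, so the characteristic polynomial is λ² − (0)λ + (−9) with roots −3 and 3.
Eigenvectors give P = [[2, 1], [1, 1]] with P⁻¹ = [[1, −1], [−1, 2]], and B = P·diag(−3, 3)·P⁻¹.
Then B^6 = P·diag(729, 729)·P⁻¹ = [[1458, 729], [729, 729]] · [[1, −1], [−1, 2]] = [[729, 0], [0, 729]].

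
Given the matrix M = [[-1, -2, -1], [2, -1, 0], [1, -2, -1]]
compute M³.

M² = [[-4, 6, 2], [-4, -3, -2], [-6, 2, 0]]
M³ = [[18, -2, 2], [-4, 15, 6], [10, 10, 6]]

[[18, -2, 2], [-4, 15, 6], [10, 10, 6]]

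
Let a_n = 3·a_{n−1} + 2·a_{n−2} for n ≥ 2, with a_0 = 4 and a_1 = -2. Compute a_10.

With companion matrix M = [[3, 2], [1, 0]], [a_n, a_{n−1}]ᵀ = M·[a_{n−1}, a_{n−2}]ᵀ, so [a_10, a_9]ᵀ = M⁹·[a_1, a_0]ᵀ.
M⁹ = [[79647, 44726], [22363, 12558]], giving [a_10, a_9]ᵀ = [[19610], [5506]].

19610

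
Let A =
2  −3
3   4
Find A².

[[−5, −18], [18, 7]]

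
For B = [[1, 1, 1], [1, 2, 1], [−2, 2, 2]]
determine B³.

B² = [[0, 5, 4], [1, 7, 5], [−4, 6, 4]]
B³ = [[−3, 18, 13], [−2, 25, 18], [−6, 16, 10]]

[[−3, 18, 13], [−2, 25, 18], [−6, 16, 10]]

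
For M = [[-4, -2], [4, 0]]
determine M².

[[8, 8], [-16, -8]]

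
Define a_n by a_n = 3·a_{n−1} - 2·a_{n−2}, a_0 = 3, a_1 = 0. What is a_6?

With companion matrix A = [[3, -2], [1, 0]], [a_n, a_{n−1}]ᵀ = A·[a_{n−1}, a_{n−2}]ᵀ, so [a_6, a_5]ᵀ = A⁵·[a_1, a_0]ᵀ.
A⁵ = [[63, -62], [31, -30]], giving [a_6, a_5]ᵀ = [[-186], [-90]].

-186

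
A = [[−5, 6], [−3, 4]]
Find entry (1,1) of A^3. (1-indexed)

tr A = −1 and det A = −2, so the characteristic polynomial is λ² − (−1)λ + (−2) with roots 1 and −2.
Eigenvectors give P = [[1, −2], [1, −1]] with P⁻¹ = [[−1, 2], [−1, 1]], and A = P·diag(1, −2)·P⁻¹.
Then A^3 = P·diag(1, −8)·P⁻¹ = [[1, 16], [1, 8]] · [[−1, 2], [−1, 1]] = [[−17, 18], [−9, 10]].

−17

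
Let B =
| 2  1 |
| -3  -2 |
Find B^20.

[[1, 0], [0, 1]]

B² = I (check: tr B = 0 and det B = -1), so B^20 = I since 20 is even.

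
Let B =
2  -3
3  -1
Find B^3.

[[-19, 18], [-18, -1]]

B^2 = [[-5, -3], [3, -8]]
B^3 = [[-19, 18], [-18, -1]]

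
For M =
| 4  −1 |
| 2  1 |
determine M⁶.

[[1394, −665], [1330, −601]]

tr M = 5 and det M = 6, so the characteristic polynomial is λ² − (5)λ + (6) with roots 2 and 3.
Eigenvectors give P = [[1, 1], [2, 1]] with P⁻¹ = [[−1, 1], [2, −1]], and M = P·diag(2, 3)·P⁻¹.
Then M⁶ = P·diag(64, 729)·P⁻¹ = [[64, 729], [128, 729]] · [[−1, 1], [2, −1]] = [[1394, −665], [1330, −601]].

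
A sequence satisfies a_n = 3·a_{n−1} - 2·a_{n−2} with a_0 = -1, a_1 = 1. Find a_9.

1021

With companion matrix Q = [[3, -2], [1, 0]], [a_n, a_{n−1}]ᵀ = Q·[a_{n−1}, a_{n−2}]ᵀ, so [a_9, a_8]ᵀ = Q^8·[a_1, a_0]ᵀ.
Q^8 = [[511, -510], [255, -254]], giving [a_9, a_8]ᵀ = [[1021], [509]].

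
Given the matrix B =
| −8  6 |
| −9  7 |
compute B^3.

tr B = −1 and det B = −2, so the characteristic polynomial is λ² − (−1)λ + (−2) with roots −2 and 1.
Eigenvectors give P = [[−1, −2], [−1, −3]] with P⁻¹ = [[−3, 2], [1, −1]], and B = P·diag(−2, 1)·P⁻¹.
Then B^3 = P·diag(−8, 1)·P⁻¹ = [[8, −2], [8, −3]] · [[−3, 2], [1, −1]] = [[−26, 18], [−27, 19]].

[[−26, 18], [−27, 19]]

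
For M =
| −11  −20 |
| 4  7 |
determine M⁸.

tr M = −4 and det M = 3, so the characteristic polynomial is λ² − (−4)λ + (3) with roots −1 and −3.
Eigenvectors give P = [[−2, 5], [1, −2]] with P⁻¹ = [[2, 5], [1, 2]], and M = P·diag(−1, −3)·P⁻¹.
Then M⁸ = P·diag(1, 6561)·P⁻¹ = [[−2, 32805], [1, −13122]] · [[2, 5], [1, 2]] = [[32801, 65600], [−13120, −26239]].

[[32801, 65600], [−13120, −26239]]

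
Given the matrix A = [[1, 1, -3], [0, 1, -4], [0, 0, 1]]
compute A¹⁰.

[[1, 10, -210], [0, 1, -40], [0, 0, 1]]

A = I + N where N = [[0, 1, -3], [0, 0, -4], [0, 0, 0]] is strictly upper-triangular, so N³ = 0.
(I + N)¹⁰ = I + 10·N + 45·N² = [[1, 10, -210], [0, 1, -40], [0, 0, 1]].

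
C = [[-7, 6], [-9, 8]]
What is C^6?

tr C = 1 and det C = -2, so the characteristic polynomial is λ² − (1)λ + (-2) with roots -1 and 2.
Eigenvectors give P = [[1, -2], [1, -3]] with P⁻¹ = [[3, -2], [1, -1]], and C = P·diag(-1, 2)·P⁻¹.
Then C^6 = P·diag(1, 64)·P⁻¹ = [[1, -128], [1, -192]] · [[3, -2], [1, -1]] = [[-125, 126], [-189, 190]].

[[-125, 126], [-189, 190]]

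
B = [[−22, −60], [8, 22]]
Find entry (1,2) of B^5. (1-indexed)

−960

tr B = 0 and det B = −4, so the characteristic polynomial is λ² − (0)λ + (−4) with roots −2 and 2.
Eigenvectors give P = [[3, 5], [−1, −2]] with P⁻¹ = [[2, 5], [−1, −3]], and B = P·diag(−2, 2)·P⁻¹.
Then B^5 = P·diag(−32, 32)·P⁻¹ = [[−96, 160], [32, −64]] · [[2, 5], [−1, −3]] = [[−352, −960], [128, 352]].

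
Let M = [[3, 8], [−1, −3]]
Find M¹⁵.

M² = I (check: tr M = 0 and det M = −1), so M¹⁵ = M since 15 is odd.

[[3, 8], [−1, −3]]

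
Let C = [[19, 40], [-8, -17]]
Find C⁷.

tr C = 2 and det C = -3, so the characteristic polynomial is λ² − (2)λ + (-3) with roots 3 and -1.
Eigenvectors give P = [[5, -2], [-2, 1]] with P⁻¹ = [[1, 2], [2, 5]], and C = P·diag(3, -1)·P⁻¹.
Then C⁷ = P·diag(2187, -1)·P⁻¹ = [[10935, 2], [-4374, -1]] · [[1, 2], [2, 5]] = [[10939, 21880], [-4376, -8753]].

[[10939, 21880], [-4376, -8753]]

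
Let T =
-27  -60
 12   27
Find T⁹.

[[-177147, -393660], [78732, 177147]]

tr T = 0 and det T = -9, so the characteristic polynomial is λ² − (0)λ + (-9) with roots 3 and -3.
Eigenvectors give P = [[-2, 5], [1, -2]] with P⁻¹ = [[2, 5], [1, 2]], and T = P·diag(3, -3)·P⁻¹.
Then T⁹ = P·diag(19683, -19683)·P⁻¹ = [[-39366, -98415], [19683, 39366]] · [[2, 5], [1, 2]] = [[-177147, -393660], [78732, 177147]].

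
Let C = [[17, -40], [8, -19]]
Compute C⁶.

[[-2911, 7280], [-1456, 3641]]

tr C = -2 and det C = -3, so the characteristic polynomial is λ² − (-2)λ + (-3) with roots -3 and 1.
Eigenvectors give P = [[-2, -5], [-1, -2]] with P⁻¹ = [[2, -5], [-1, 2]], and C = P·diag(-3, 1)·P⁻¹.
Then C⁶ = P·diag(729, 1)·P⁻¹ = [[-1458, -5], [-729, -2]] · [[2, -5], [-1, 2]] = [[-2911, 7280], [-1456, 3641]].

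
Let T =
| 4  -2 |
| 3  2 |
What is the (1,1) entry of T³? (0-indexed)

T² = [[10, -12], [18, -2]]
T³ = [[4, -44], [66, -40]]

-40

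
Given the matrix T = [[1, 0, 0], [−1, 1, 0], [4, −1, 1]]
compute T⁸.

T = I + N where N = [[0, 0, 0], [−1, 0, 0], [4, −1, 0]] is strictly lower-triangular, so N³ = 0.
(I + N)⁸ = I + 8·N + 28·N² = [[1, 0, 0], [−8, 1, 0], [60, −8, 1]].

[[1, 0, 0], [−8, 1, 0], [60, −8, 1]]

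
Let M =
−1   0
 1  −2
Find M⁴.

M² = [[1, 0], [−3, 4]]
M³ = [[−1, 0], [7, −8]]
M⁴ = [[1, 0], [−15, 16]]

[[1, 0], [−15, 16]]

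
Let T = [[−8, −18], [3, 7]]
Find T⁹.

tr T = −1 and det T = −2, so the characteristic polynomial is λ² − (−1)λ + (−2) with roots −2 and 1.
Eigenvectors give P = [[3, −2], [−1, 1]] with P⁻¹ = [[1, 2], [1, 3]], and T = P·diag(−2, 1)·P⁻¹.
Then T⁹ = P·diag(−512, 1)·P⁻¹ = [[−1536, −2], [512, 1]] · [[1, 2], [1, 3]] = [[−1538, −3078], [513, 1027]].

[[−1538, −3078], [513, 1027]]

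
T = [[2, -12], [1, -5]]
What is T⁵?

tr T = -3 and det T = 2, so the characteristic polynomial is λ² − (-3)λ + (2) with roots -2 and -1.
Eigenvectors give P = [[-3, -4], [-1, -1]] with P⁻¹ = [[1, -4], [-1, 3]], and T = P·diag(-2, -1)·P⁻¹.
Then T⁵ = P·diag(-32, -1)·P⁻¹ = [[96, 4], [32, 1]] · [[1, -4], [-1, 3]] = [[92, -372], [31, -125]].

[[92, -372], [31, -125]]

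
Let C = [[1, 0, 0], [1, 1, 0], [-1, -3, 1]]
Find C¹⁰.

C = I + N where N = [[0, 0, 0], [1, 0, 0], [-1, -3, 0]] is strictly lower-triangular, so N³ = 0.
(I + N)¹⁰ = I + 10·N + 45·N² = [[1, 0, 0], [10, 1, 0], [-145, -30, 1]].

[[1, 0, 0], [10, 1, 0], [-145, -30, 1]]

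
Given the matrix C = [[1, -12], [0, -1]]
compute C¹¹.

C² = I (check: tr C = 0 and det C = -1), so C¹¹ = C since 11 is odd.

[[1, -12], [0, -1]]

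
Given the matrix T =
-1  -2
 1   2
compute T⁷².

T² = T (a projection; rank 1, trace 1), so T⁷² = T.

[[-1, -2], [1, 2]]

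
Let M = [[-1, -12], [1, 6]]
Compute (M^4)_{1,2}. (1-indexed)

-780

tr M = 5 and det M = 6, so the characteristic polynomial is λ² − (5)λ + (6) with roots 2 and 3.
Eigenvectors give P = [[4, -3], [-1, 1]] with P⁻¹ = [[1, 3], [1, 4]], and M = P·diag(2, 3)·P⁻¹.
Then M^4 = P·diag(16, 81)·P⁻¹ = [[64, -243], [-16, 81]] · [[1, 3], [1, 4]] = [[-179, -780], [65, 276]].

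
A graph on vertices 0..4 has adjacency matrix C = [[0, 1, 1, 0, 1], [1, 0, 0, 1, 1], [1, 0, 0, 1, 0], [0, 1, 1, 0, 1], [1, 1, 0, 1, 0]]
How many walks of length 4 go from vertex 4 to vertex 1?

The number of length-4 walks from vertex 4 to vertex 1 is entry (4,1) of C⁴, where C is the adjacency matrix.
C² = [[3, 1, 0, 3, 1], [1, 3, 2, 1, 2], [0, 2, 2, 0, 2], [3, 1, 0, 3, 1], [1, 2, 2, 1, 3]]
C³ = [[2, 7, 6, 2, 7], [7, 4, 2, 7, 5], [6, 2, 0, 6, 2], [2, 7, 6, 2, 7], [7, 5, 2, 7, 4]]
C⁴ = [[20, 11, 4, 20, 11], [11, 19, 14, 11, 18], [4, 14, 12, 4, 14], [20, 11, 4, 20, 11], [11, 18, 14, 11, 19]]

18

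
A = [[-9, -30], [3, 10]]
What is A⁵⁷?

[[-9, -30], [3, 10]]

A² = A (a projection; rank 1, trace 1), so A⁵⁷ = A.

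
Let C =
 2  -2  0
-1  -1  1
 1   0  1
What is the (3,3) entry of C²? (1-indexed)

1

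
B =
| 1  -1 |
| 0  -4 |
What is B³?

B² = [[1, 3], [0, 16]]
B³ = [[1, -13], [0, -64]]

[[1, -13], [0, -64]]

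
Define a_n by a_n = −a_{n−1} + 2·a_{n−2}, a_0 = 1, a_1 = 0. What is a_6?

With companion matrix B = [[−1, 2], [1, 0]], [a_n, a_{n−1}]ᵀ = B·[a_{n−1}, a_{n−2}]ᵀ, so [a_6, a_5]ᵀ = B^5·[a_1, a_0]ᵀ.
B^5 = [[−21, 22], [11, −10]], giving [a_6, a_5]ᵀ = [[22], [−10]].

22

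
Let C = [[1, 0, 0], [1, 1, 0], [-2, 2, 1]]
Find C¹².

[[1, 0, 0], [12, 1, 0], [108, 24, 1]]

C = I + N where N = [[0, 0, 0], [1, 0, 0], [-2, 2, 0]] is strictly lower-triangular, so N³ = 0.
(I + N)¹² = I + 12·N + 66·N² = [[1, 0, 0], [12, 1, 0], [108, 24, 1]].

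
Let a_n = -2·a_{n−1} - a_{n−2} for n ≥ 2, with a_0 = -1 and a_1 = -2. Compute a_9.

-26

With companion matrix A = [[-2, -1], [1, 0]], [a_n, a_{n−1}]ᵀ = A·[a_{n−1}, a_{n−2}]ᵀ, so [a_9, a_8]ᵀ = A^8·[a_1, a_0]ᵀ.
A^8 = [[9, 8], [-8, -7]], giving [a_9, a_8]ᵀ = [[-26], [23]].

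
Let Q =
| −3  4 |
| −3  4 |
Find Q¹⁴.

Q² = Q (a projection; rank 1, trace 1), so Q¹⁴ = Q.

[[−3, 4], [−3, 4]]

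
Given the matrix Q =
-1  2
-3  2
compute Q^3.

[[-1, -6], [9, -10]]

Q^2 = [[-5, 2], [-3, -2]]
Q^3 = [[-1, -6], [9, -10]]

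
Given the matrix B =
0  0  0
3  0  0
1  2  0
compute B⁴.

[[0, 0, 0], [0, 0, 0], [0, 0, 0]]

B is strictly triangular, hence nilpotent: B³ = 0, so B⁴ = 0.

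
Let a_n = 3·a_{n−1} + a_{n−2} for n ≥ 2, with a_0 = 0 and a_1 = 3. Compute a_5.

With companion matrix M = [[3, 1], [1, 0]], [a_n, a_{n−1}]ᵀ = M·[a_{n−1}, a_{n−2}]ᵀ, so [a_5, a_4]ᵀ = M^4·[a_1, a_0]ᵀ.
M^4 = [[109, 33], [33, 10]], giving [a_5, a_4]ᵀ = [[327], [99]].

327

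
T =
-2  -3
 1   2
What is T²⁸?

T² = I (check: tr T = 0 and det T = -1), so T²⁸ = I since 28 is even.

[[1, 0], [0, 1]]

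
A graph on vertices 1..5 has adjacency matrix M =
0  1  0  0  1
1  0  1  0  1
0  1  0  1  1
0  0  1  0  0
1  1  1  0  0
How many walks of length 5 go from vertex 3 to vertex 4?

15

The number of length-5 walks from vertex 3 to vertex 4 is entry (3,4) of M⁵, where M is the adjacency matrix.
M² = [[2, 1, 2, 0, 1], [1, 3, 1, 1, 2], [2, 1, 3, 0, 1], [0, 1, 0, 1, 1], [1, 2, 1, 1, 3]]
M³ = [[2, 5, 2, 2, 5], [5, 4, 6, 1, 5], [2, 6, 2, 3, 6], [2, 1, 3, 0, 1], [5, 5, 6, 1, 4]]
M⁴ = [[10, 9, 12, 2, 9], [9, 16, 10, 6, 15], [12, 10, 15, 2, 10], [2, 6, 2, 3, 6], [9, 15, 10, 6, 16]]
M⁵ = [[18, 31, 20, 12, 31], [31, 34, 37, 10, 35], [20, 37, 22, 15, 37], [12, 10, 15, 2, 10], [31, 35, 37, 10, 34]]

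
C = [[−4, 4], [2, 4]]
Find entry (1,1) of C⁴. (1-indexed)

C² = [[24, 0], [0, 24]]
C³ = [[−96, 96], [48, 96]]
C⁴ = [[576, 0], [0, 576]]

576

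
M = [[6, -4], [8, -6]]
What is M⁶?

[[64, 0], [0, 64]]

tr M = 0 and det M = -4, so the characteristic polynomial is λ² − (0)λ + (-4) with roots -2 and 2.
Eigenvectors give P = [[-1, 1], [-2, 1]] with P⁻¹ = [[1, -1], [2, -1]], and M = P·diag(-2, 2)·P⁻¹.
Then M⁶ = P·diag(64, 64)·P⁻¹ = [[-64, 64], [-128, 64]] · [[1, -1], [2, -1]] = [[64, 0], [0, 64]].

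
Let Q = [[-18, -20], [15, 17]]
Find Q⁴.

[[276, 260], [-195, -179]]

tr Q = -1 and det Q = -6, so the characteristic polynomial is λ² − (-1)λ + (-6) with roots -3 and 2.
Eigenvectors give P = [[-4, 1], [3, -1]] with P⁻¹ = [[-1, -1], [-3, -4]], and Q = P·diag(-3, 2)·P⁻¹.
Then Q⁴ = P·diag(81, 16)·P⁻¹ = [[-324, 16], [243, -16]] · [[-1, -1], [-3, -4]] = [[276, 260], [-195, -179]].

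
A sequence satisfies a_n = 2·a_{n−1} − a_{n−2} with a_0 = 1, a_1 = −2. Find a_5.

With companion matrix M = [[2, −1], [1, 0]], [a_n, a_{n−1}]ᵀ = M·[a_{n−1}, a_{n−2}]ᵀ, so [a_5, a_4]ᵀ = M⁴·[a_1, a_0]ᵀ.
M⁴ = [[5, −4], [4, −3]], giving [a_5, a_4]ᵀ = [[−14], [−11]].

−14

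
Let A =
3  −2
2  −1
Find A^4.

[[9, −8], [8, −7]]

A^2 = [[5, −4], [4, −3]]
A^3 = [[7, −6], [6, −5]]
A^4 = [[9, −8], [8, −7]]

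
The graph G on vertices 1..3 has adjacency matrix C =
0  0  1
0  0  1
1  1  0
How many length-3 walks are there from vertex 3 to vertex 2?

The number of length-3 walks from vertex 3 to vertex 2 is entry (3,2) of C^3, where C is the adjacency matrix.
C^2 = [[1, 1, 0], [1, 1, 0], [0, 0, 2]]
C^3 = [[0, 0, 2], [0, 0, 2], [2, 2, 0]]

2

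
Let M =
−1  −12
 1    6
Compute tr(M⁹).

20195

tr M = 5 and det M = 6, so the characteristic polynomial is λ² − (5)λ + (6) with roots 3 and 2.
Eigenvectors give P = [[−3, 4], [1, −1]] with P⁻¹ = [[1, 4], [1, 3]], and M = P·diag(3, 2)·P⁻¹.
Then M⁹ = P·diag(19683, 512)·P⁻¹ = [[−59049, 2048], [19683, −512]] · [[1, 4], [1, 3]] = [[−57001, −230052], [19171, 77196]].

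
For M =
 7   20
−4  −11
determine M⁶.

[[−2911, −7280], [1456, 3641]]

tr M = −4 and det M = 3, so the characteristic polynomial is λ² − (−4)λ + (3) with roots −1 and −3.
Eigenvectors give P = [[−5, 2], [2, −1]] with P⁻¹ = [[−1, −2], [−2, −5]], and M = P·diag(−1, −3)·P⁻¹.
Then M⁶ = P·diag(1, 729)·P⁻¹ = [[−5, 1458], [2, −729]] · [[−1, −2], [−2, −5]] = [[−2911, −7280], [1456, 3641]].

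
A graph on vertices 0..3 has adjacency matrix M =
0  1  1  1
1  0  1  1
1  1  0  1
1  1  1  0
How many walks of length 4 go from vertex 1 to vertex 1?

The number of length-4 walks from vertex 1 to vertex 1 is entry (1,1) of M^4, where M is the adjacency matrix.
M^2 = [[3, 2, 2, 2], [2, 3, 2, 2], [2, 2, 3, 2], [2, 2, 2, 3]]
M^3 = [[6, 7, 7, 7], [7, 6, 7, 7], [7, 7, 6, 7], [7, 7, 7, 6]]
M^4 = [[21, 20, 20, 20], [20, 21, 20, 20], [20, 20, 21, 20], [20, 20, 20, 21]]

21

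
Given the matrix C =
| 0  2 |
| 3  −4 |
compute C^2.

[[6, −8], [−12, 22]]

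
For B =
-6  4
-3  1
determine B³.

tr B = -5 and det B = 6, so the characteristic polynomial is λ² − (-5)λ + (6) with roots -3 and -2.
Eigenvectors give P = [[4, 1], [3, 1]] with P⁻¹ = [[1, -1], [-3, 4]], and B = P·diag(-3, -2)·P⁻¹.
Then B³ = P·diag(-27, -8)·P⁻¹ = [[-108, -8], [-81, -8]] · [[1, -1], [-3, 4]] = [[-84, 76], [-57, 49]].

[[-84, 76], [-57, 49]]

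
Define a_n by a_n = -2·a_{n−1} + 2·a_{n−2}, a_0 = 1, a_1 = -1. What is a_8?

With companion matrix B = [[-2, 2], [1, 0]], [a_n, a_{n−1}]ᵀ = B·[a_{n−1}, a_{n−2}]ᵀ, so [a_8, a_7]ᵀ = B⁷·[a_1, a_0]ᵀ.
B⁷ = [[-896, 656], [328, -240]], giving [a_8, a_7]ᵀ = [[1552], [-568]].

1552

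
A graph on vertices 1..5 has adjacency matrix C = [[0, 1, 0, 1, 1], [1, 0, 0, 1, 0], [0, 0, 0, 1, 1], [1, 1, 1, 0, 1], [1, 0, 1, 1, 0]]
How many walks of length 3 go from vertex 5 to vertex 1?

The number of length-3 walks from vertex 5 to vertex 1 is entry (5,1) of C³, where C is the adjacency matrix.
C² = [[3, 1, 2, 2, 1], [1, 2, 1, 1, 2], [2, 1, 2, 1, 1], [2, 1, 1, 4, 2], [1, 2, 1, 2, 3]]
C³ = [[4, 5, 3, 7, 7], [5, 2, 3, 6, 3], [3, 3, 2, 6, 5], [7, 6, 6, 6, 7], [7, 3, 5, 7, 4]]

7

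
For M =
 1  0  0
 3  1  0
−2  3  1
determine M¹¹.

[[1, 0, 0], [33, 1, 0], [473, 33, 1]]

M = I + N where N = [[0, 0, 0], [3, 0, 0], [−2, 3, 0]] is strictly lower-triangular, so N³ = 0.
(I + N)¹¹ = I + 11·N + 55·N² = [[1, 0, 0], [33, 1, 0], [473, 33, 1]].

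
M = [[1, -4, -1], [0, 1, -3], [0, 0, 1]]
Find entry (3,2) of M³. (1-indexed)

0

M = I + N where N = [[0, -4, -1], [0, 0, -3], [0, 0, 0]] is strictly upper-triangular, so N³ = 0.
(I + N)³ = I + 3·N + 3·N² = [[1, -12, 33], [0, 1, -9], [0, 0, 1]].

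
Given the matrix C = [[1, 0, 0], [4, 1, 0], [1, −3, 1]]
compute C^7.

C = I + N where N = [[0, 0, 0], [4, 0, 0], [1, −3, 0]] is strictly lower-triangular, so N^3 = 0.
(I + N)^7 = I + 7·N + 21·N^2 = [[1, 0, 0], [28, 1, 0], [−245, −21, 1]].

[[1, 0, 0], [28, 1, 0], [−245, −21, 1]]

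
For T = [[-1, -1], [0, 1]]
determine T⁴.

[[1, 0], [0, 1]]

T² = [[1, 0], [0, 1]]
T³ = [[-1, -1], [0, 1]]
T⁴ = [[1, 0], [0, 1]]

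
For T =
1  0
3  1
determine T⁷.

T = I + N where N = [[0, 0], [3, 0]] is strictly lower-triangular, so N² = 0.
(I + N)⁷ = I + 7·N = [[1, 0], [21, 1]].

[[1, 0], [21, 1]]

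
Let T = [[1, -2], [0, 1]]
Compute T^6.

T = I + N where N = [[0, -2], [0, 0]] is strictly upper-triangular, so N^2 = 0.
(I + N)^6 = I + 6·N = [[1, -12], [0, 1]].

[[1, -12], [0, 1]]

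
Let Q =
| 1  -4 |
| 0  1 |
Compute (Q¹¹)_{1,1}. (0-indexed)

Q = I + N where N = [[0, -4], [0, 0]] is strictly upper-triangular, so N² = 0.
(I + N)¹¹ = I + 11·N = [[1, -44], [0, 1]].

1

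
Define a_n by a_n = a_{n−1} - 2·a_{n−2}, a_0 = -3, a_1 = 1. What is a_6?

-1

With companion matrix A = [[1, -2], [1, 0]], [a_n, a_{n−1}]ᵀ = A·[a_{n−1}, a_{n−2}]ᵀ, so [a_6, a_5]ᵀ = A⁵·[a_1, a_0]ᵀ.
A⁵ = [[5, 2], [-1, 6]], giving [a_6, a_5]ᵀ = [[-1], [-19]].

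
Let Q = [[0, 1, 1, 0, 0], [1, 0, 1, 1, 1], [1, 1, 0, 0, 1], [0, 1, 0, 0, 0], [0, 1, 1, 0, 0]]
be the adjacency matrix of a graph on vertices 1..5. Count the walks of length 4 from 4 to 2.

The number of length-4 walks from vertex 4 to vertex 2 is entry (4,2) of Q⁴, where Q is the adjacency matrix.
Q² = [[2, 1, 1, 1, 2], [1, 4, 2, 0, 1], [1, 2, 3, 1, 1], [1, 0, 1, 1, 1], [2, 1, 1, 1, 2]]
Q³ = [[2, 6, 5, 1, 2], [6, 4, 6, 4, 6], [5, 6, 4, 2, 5], [1, 4, 2, 0, 1], [2, 6, 5, 1, 2]]
Q⁴ = [[11, 10, 10, 6, 11], [10, 22, 16, 4, 10], [10, 16, 16, 6, 10], [6, 4, 6, 4, 6], [11, 10, 10, 6, 11]]

4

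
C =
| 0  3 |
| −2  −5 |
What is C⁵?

[[390, 633], [−422, −665]]

tr C = −5 and det C = 6, so the characteristic polynomial is λ² − (−5)λ + (6) with roots −3 and −2.
Eigenvectors give P = [[−1, 3], [1, −2]] with P⁻¹ = [[2, 3], [1, 1]], and C = P·diag(−3, −2)·P⁻¹.
Then C⁵ = P·diag(−243, −32)·P⁻¹ = [[243, −96], [−243, 64]] · [[2, 3], [1, 1]] = [[390, 633], [−422, −665]].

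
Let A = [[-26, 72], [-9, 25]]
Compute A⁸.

tr A = -1 and det A = -2, so the characteristic polynomial is λ² − (-1)λ + (-2) with roots -2 and 1.
Eigenvectors give P = [[3, 8], [1, 3]] with P⁻¹ = [[3, -8], [-1, 3]], and A = P·diag(-2, 1)·P⁻¹.
Then A⁸ = P·diag(256, 1)·P⁻¹ = [[768, 8], [256, 3]] · [[3, -8], [-1, 3]] = [[2296, -6120], [765, -2039]].

[[2296, -6120], [765, -2039]]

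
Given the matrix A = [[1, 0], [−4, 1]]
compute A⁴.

A = I + N where N = [[0, 0], [−4, 0]] is strictly lower-triangular, so N² = 0.
(I + N)⁴ = I + 4·N = [[1, 0], [−16, 1]].

[[1, 0], [−16, 1]]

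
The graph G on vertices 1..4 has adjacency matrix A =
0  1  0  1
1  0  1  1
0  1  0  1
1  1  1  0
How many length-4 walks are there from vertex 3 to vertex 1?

The number of length-4 walks from vertex 3 to vertex 1 is entry (3,1) of A^4, where A is the adjacency matrix.
A^2 = [[2, 1, 2, 1], [1, 3, 1, 2], [2, 1, 2, 1], [1, 2, 1, 3]]
A^3 = [[2, 5, 2, 5], [5, 4, 5, 5], [2, 5, 2, 5], [5, 5, 5, 4]]
A^4 = [[10, 9, 10, 9], [9, 15, 9, 14], [10, 9, 10, 9], [9, 14, 9, 15]]

10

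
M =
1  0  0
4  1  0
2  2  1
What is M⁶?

[[1, 0, 0], [24, 1, 0], [132, 12, 1]]

M = I + N where N = [[0, 0, 0], [4, 0, 0], [2, 2, 0]] is strictly lower-triangular, so N³ = 0.
(I + N)⁶ = I + 6·N + 15·N² = [[1, 0, 0], [24, 1, 0], [132, 12, 1]].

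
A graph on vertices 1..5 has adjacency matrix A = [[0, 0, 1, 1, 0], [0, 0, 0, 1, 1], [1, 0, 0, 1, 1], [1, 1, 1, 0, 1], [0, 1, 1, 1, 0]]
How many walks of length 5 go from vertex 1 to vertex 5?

The number of length-5 walks from vertex 1 to vertex 5 is entry (1,5) of A^5, where A is the adjacency matrix.
A^2 = [[2, 1, 1, 1, 2], [1, 2, 2, 1, 1], [1, 2, 3, 2, 1], [1, 1, 2, 4, 2], [2, 1, 1, 2, 3]]
A^3 = [[2, 3, 5, 6, 3], [3, 2, 3, 6, 5], [5, 3, 4, 7, 7], [6, 6, 7, 6, 7], [3, 5, 7, 7, 4]]
A^4 = [[11, 9, 11, 13, 14], [9, 11, 14, 13, 11], [11, 14, 19, 19, 14], [13, 13, 19, 26, 19], [14, 11, 14, 19, 19]]
A^5 = [[24, 27, 38, 45, 33], [27, 24, 33, 45, 38], [38, 33, 44, 58, 52], [45, 45, 58, 64, 58], [33, 38, 52, 58, 44]]

33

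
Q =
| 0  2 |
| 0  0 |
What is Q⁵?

Q is strictly triangular, hence nilpotent: Q² = 0, so Q⁵ = 0.

[[0, 0], [0, 0]]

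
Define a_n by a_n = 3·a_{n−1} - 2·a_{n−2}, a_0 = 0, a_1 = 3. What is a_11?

With companion matrix T = [[3, -2], [1, 0]], [a_n, a_{n−1}]ᵀ = T·[a_{n−1}, a_{n−2}]ᵀ, so [a_11, a_10]ᵀ = T¹⁰·[a_1, a_0]ᵀ.
T¹⁰ = [[2047, -2046], [1023, -1022]], giving [a_11, a_10]ᵀ = [[6141], [3069]].

6141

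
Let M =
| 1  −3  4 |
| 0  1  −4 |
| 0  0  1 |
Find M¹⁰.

[[1, −30, 580], [0, 1, −40], [0, 0, 1]]

M = I + N where N = [[0, −3, 4], [0, 0, −4], [0, 0, 0]] is strictly upper-triangular, so N³ = 0.
(I + N)¹⁰ = I + 10·N + 45·N² = [[1, −30, 580], [0, 1, −40], [0, 0, 1]].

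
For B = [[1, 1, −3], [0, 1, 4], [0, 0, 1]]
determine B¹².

B = I + N where N = [[0, 1, −3], [0, 0, 4], [0, 0, 0]] is strictly upper-triangular, so N³ = 0.
(I + N)¹² = I + 12·N + 66·N² = [[1, 12, 228], [0, 1, 48], [0, 0, 1]].

[[1, 12, 228], [0, 1, 48], [0, 0, 1]]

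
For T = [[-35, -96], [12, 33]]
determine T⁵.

[[-2195, -5856], [732, 1953]]

tr T = -2 and det T = -3, so the characteristic polynomial is λ² − (-2)λ + (-3) with roots 1 and -3.
Eigenvectors give P = [[-8, -3], [3, 1]] with P⁻¹ = [[1, 3], [-3, -8]], and T = P·diag(1, -3)·P⁻¹.
Then T⁵ = P·diag(1, -243)·P⁻¹ = [[-8, 729], [3, -243]] · [[1, 3], [-3, -8]] = [[-2195, -5856], [732, 1953]].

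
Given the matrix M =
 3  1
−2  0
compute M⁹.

tr M = 3 and det M = 2, so the characteristic polynomial is λ² − (3)λ + (2) with roots 2 and 1.
Eigenvectors give P = [[−1, −1], [1, 2]] with P⁻¹ = [[−2, −1], [1, 1]], and M = P·diag(2, 1)·P⁻¹.
Then M⁹ = P·diag(512, 1)·P⁻¹ = [[−512, −1], [512, 2]] · [[−2, −1], [1, 1]] = [[1023, 511], [−1022, −510]].

[[1023, 511], [−1022, −510]]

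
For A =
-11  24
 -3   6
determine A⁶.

tr A = -5 and det A = 6, so the characteristic polynomial is λ² − (-5)λ + (6) with roots -3 and -2.
Eigenvectors give P = [[3, -8], [1, -3]] with P⁻¹ = [[3, -8], [1, -3]], and A = P·diag(-3, -2)·P⁻¹.
Then A⁶ = P·diag(729, 64)·P⁻¹ = [[2187, -512], [729, -192]] · [[3, -8], [1, -3]] = [[6049, -15960], [1995, -5256]].

[[6049, -15960], [1995, -5256]]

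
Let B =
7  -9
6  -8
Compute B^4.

tr B = -1 and det B = -2, so the characteristic polynomial is λ² − (-1)λ + (-2) with roots 1 and -2.
Eigenvectors give P = [[3, 1], [2, 1]] with P⁻¹ = [[1, -1], [-2, 3]], and B = P·diag(1, -2)·P⁻¹.
Then B^4 = P·diag(1, 16)·P⁻¹ = [[3, 16], [2, 16]] · [[1, -1], [-2, 3]] = [[-29, 45], [-30, 46]].

[[-29, 45], [-30, 46]]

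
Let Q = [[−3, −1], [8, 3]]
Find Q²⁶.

[[1, 0], [0, 1]]

Q² = I (check: tr Q = 0 and det Q = −1), so Q²⁶ = I since 26 is even.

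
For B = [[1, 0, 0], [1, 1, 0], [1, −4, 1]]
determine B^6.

B = I + N where N = [[0, 0, 0], [1, 0, 0], [1, −4, 0]] is strictly lower-triangular, so N^3 = 0.
(I + N)^6 = I + 6·N + 15·N^2 = [[1, 0, 0], [6, 1, 0], [−54, −24, 1]].

[[1, 0, 0], [6, 1, 0], [−54, −24, 1]]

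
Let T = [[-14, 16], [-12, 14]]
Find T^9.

tr T = 0 and det T = -4, so the characteristic polynomial is λ² − (0)λ + (-4) with roots 2 and -2.
Eigenvectors give P = [[1, 4], [1, 3]] with P⁻¹ = [[-3, 4], [1, -1]], and T = P·diag(2, -2)·P⁻¹.
Then T^9 = P·diag(512, -512)·P⁻¹ = [[512, -2048], [512, -1536]] · [[-3, 4], [1, -1]] = [[-3584, 4096], [-3072, 3584]].

[[-3584, 4096], [-3072, 3584]]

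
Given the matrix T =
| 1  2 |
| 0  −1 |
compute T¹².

[[1, 0], [0, 1]]

T² = I (check: tr T = 0 and det T = −1), so T¹² = I since 12 is even.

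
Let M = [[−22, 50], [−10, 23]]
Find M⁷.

tr M = 1 and det M = −6, so the characteristic polynomial is λ² − (1)λ + (−6) with roots −2 and 3.
Eigenvectors give P = [[−5, 2], [−2, 1]] with P⁻¹ = [[−1, 2], [−2, 5]], and M = P·diag(−2, 3)·P⁻¹.
Then M⁷ = P·diag(−128, 2187)·P⁻¹ = [[640, 4374], [256, 2187]] · [[−1, 2], [−2, 5]] = [[−9388, 23150], [−4630, 11447]].

[[−9388, 23150], [−4630, 11447]]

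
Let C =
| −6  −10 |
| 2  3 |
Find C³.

tr C = −3 and det C = 2, so the characteristic polynomial is λ² − (−3)λ + (2) with roots −2 and −1.
Eigenvectors give P = [[5, −2], [−2, 1]] with P⁻¹ = [[1, 2], [2, 5]], and C = P·diag(−2, −1)·P⁻¹.
Then C³ = P·diag(−8, −1)·P⁻¹ = [[−40, 2], [16, −1]] · [[1, 2], [2, 5]] = [[−36, −70], [14, 27]].

[[−36, −70], [14, 27]]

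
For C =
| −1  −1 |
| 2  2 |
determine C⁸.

[[−1, −1], [2, 2]]

C² = C (a projection; rank 1, trace 1), so C⁸ = C.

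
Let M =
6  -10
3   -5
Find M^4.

[[6, -10], [3, -5]]

M² = M (a projection; rank 1, trace 1), so M^4 = M.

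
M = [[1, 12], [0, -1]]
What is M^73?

[[1, 12], [0, -1]]

M² = I (check: tr M = 0 and det M = -1), so M^73 = M since 73 is odd.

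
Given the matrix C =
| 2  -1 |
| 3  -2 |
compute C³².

C² = I (check: tr C = 0 and det C = -1), so C³² = I since 32 is even.

[[1, 0], [0, 1]]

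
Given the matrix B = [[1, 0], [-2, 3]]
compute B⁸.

[[1, 0], [-6560, 6561]]

tr B = 4 and det B = 3, so the characteristic polynomial is λ² − (4)λ + (3) with roots 3 and 1.
Eigenvectors give P = [[0, 1], [-1, 1]] with P⁻¹ = [[1, -1], [1, 0]], and B = P·diag(3, 1)·P⁻¹.
Then B⁸ = P·diag(6561, 1)·P⁻¹ = [[0, 1], [-6561, 1]] · [[1, -1], [1, 0]] = [[1, 0], [-6560, 6561]].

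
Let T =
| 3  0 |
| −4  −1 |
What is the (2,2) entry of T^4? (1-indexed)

tr T = 2 and det T = −3, so the characteristic polynomial is λ² − (2)λ + (−3) with roots −1 and 3.
Eigenvectors give P = [[0, −1], [1, 1]] with P⁻¹ = [[1, 1], [−1, 0]], and T = P·diag(−1, 3)·P⁻¹.
Then T^4 = P·diag(1, 81)·P⁻¹ = [[0, −81], [1, 81]] · [[1, 1], [−1, 0]] = [[81, 0], [−80, 1]].

1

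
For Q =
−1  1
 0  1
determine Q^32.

[[1, 0], [0, 1]]

Q² = I (check: tr Q = 0 and det Q = −1), so Q^32 = I since 32 is even.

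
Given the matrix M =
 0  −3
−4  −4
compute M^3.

[[−48, −84], [−112, −160]]

M^2 = [[12, 12], [16, 28]]
M^3 = [[−48, −84], [−112, −160]]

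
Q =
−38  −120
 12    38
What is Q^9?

[[−9728, −30720], [3072, 9728]]

tr Q = 0 and det Q = −4, so the characteristic polynomial is λ² − (0)λ + (−4) with roots −2 and 2.
Eigenvectors give P = [[10, −3], [−3, 1]] with P⁻¹ = [[1, 3], [3, 10]], and Q = P·diag(−2, 2)·P⁻¹.
Then Q^9 = P·diag(−512, 512)·P⁻¹ = [[−5120, −1536], [1536, 512]] · [[1, 3], [3, 10]] = [[−9728, −30720], [3072, 9728]].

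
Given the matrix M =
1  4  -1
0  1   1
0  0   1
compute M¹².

M = I + N where N = [[0, 4, -1], [0, 0, 1], [0, 0, 0]] is strictly upper-triangular, so N³ = 0.
(I + N)¹² = I + 12·N + 66·N² = [[1, 48, 252], [0, 1, 12], [0, 0, 1]].

[[1, 48, 252], [0, 1, 12], [0, 0, 1]]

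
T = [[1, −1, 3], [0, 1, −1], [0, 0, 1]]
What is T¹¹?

T = I + N where N = [[0, −1, 3], [0, 0, −1], [0, 0, 0]] is strictly upper-triangular, so N³ = 0.
(I + N)¹¹ = I + 11·N + 55·N² = [[1, −11, 88], [0, 1, −11], [0, 0, 1]].

[[1, −11, 88], [0, 1, −11], [0, 0, 1]]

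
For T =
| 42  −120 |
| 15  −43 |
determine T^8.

tr T = −1 and det T = −6, so the characteristic polynomial is λ² − (−1)λ + (−6) with roots −3 and 2.
Eigenvectors give P = [[−8, −3], [−3, −1]] with P⁻¹ = [[1, −3], [−3, 8]], and T = P·diag(−3, 2)·P⁻¹.
Then T^8 = P·diag(6561, 256)·P⁻¹ = [[−52488, −768], [−19683, −256]] · [[1, −3], [−3, 8]] = [[−50184, 151320], [−18915, 57001]].

[[−50184, 151320], [−18915, 57001]]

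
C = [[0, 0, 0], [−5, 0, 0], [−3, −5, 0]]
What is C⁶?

C is strictly triangular, hence nilpotent: C³ = 0, so C⁶ = 0.

[[0, 0, 0], [0, 0, 0], [0, 0, 0]]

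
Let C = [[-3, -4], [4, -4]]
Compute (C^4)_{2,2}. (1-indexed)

C^2 = [[-7, 28], [-28, 0]]
C^3 = [[133, -84], [84, 112]]
C^4 = [[-735, -196], [196, -784]]

-784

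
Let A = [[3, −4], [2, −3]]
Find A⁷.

[[3, −4], [2, −3]]

A² = I (check: tr A = 0 and det A = −1), so A⁷ = A since 7 is odd.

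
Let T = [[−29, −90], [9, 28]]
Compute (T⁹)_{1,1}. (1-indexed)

−5129

tr T = −1 and det T = −2, so the characteristic polynomial is λ² − (−1)λ + (−2) with roots −2 and 1.
Eigenvectors give P = [[−10, −3], [3, 1]] with P⁻¹ = [[−1, −3], [3, 10]], and T = P·diag(−2, 1)·P⁻¹.
Then T⁹ = P·diag(−512, 1)·P⁻¹ = [[5120, −3], [−1536, 1]] · [[−1, −3], [3, 10]] = [[−5129, −15390], [1539, 4618]].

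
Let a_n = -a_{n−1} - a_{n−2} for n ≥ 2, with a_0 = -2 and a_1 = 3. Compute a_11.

With companion matrix M = [[-1, -1], [1, 0]], [a_n, a_{n−1}]ᵀ = M·[a_{n−1}, a_{n−2}]ᵀ, so [a_11, a_10]ᵀ = M¹⁰·[a_1, a_0]ᵀ.
M¹⁰ = [[-1, -1], [1, 0]], giving [a_11, a_10]ᵀ = [[-1], [3]].

-1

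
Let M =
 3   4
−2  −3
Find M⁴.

[[1, 0], [0, 1]]

M² = [[1, 0], [0, 1]]
M³ = [[3, 4], [−2, −3]]
M⁴ = [[1, 0], [0, 1]]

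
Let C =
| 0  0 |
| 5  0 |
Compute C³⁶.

C is strictly triangular, hence nilpotent: C² = 0, so C³⁶ = 0.

[[0, 0], [0, 0]]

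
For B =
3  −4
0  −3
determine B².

[[9, 0], [0, 9]]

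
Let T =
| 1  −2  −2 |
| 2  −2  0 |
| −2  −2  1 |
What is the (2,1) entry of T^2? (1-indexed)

−2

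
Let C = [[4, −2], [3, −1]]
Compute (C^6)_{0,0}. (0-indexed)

tr C = 3 and det C = 2, so the characteristic polynomial is λ² − (3)λ + (2) with roots 2 and 1.
Eigenvectors give P = [[1, −2], [1, −3]] with P⁻¹ = [[3, −2], [1, −1]], and C = P·diag(2, 1)·P⁻¹.
Then C^6 = P·diag(64, 1)·P⁻¹ = [[64, −2], [64, −3]] · [[3, −2], [1, −1]] = [[190, −126], [189, −125]].

190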